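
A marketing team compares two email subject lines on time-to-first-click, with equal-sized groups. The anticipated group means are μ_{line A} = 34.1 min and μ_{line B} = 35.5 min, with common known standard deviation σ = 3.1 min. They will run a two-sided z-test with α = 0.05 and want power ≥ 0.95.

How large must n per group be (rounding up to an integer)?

Standardized effect: d = |μ_{line A} − μ_{line B}| / σ = |34.1 − 35.5| / 3.1 = 0.4516
For power 0.95 need Φ(δ − z_{0.025}) = 0.95, so δ = z_{0.025} + z_{0.05} = 1.960 + 1.645 = 3.605.
(For δ > 0 the lower-tail rejection region contributes negligibly to power, so the one-term inversion is standard.)
δ = d·√(n/2) ⇒ n = 2(δ/d)² = 2 × (3.605 / 0.4516)² = 127.43.
Rounding up, n = 128 per group.

n = 128 per group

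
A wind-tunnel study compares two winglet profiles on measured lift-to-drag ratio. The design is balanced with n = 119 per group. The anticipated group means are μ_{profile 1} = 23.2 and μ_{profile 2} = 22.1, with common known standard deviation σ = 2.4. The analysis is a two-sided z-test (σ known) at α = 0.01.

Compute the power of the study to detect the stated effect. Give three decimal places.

Power ≈ 0.831

Standardized effect: d = |μ_{profile 1} − μ_{profile 2}| / σ = |23.2 − 22.1| / 2.4 = 0.4583
Noncentrality parameter: δ = d·√(n/2) = 0.4583 × √(119/2) = 3.5354
Two-sided α = 0.01 → critical value z_{0.005} = 2.576.
Power = Φ(δ − 2.576) + Φ(−δ − 2.576) = Φ(0.960) + Φ(-6.111) = 0.8314 + 0.0000 = 0.8314.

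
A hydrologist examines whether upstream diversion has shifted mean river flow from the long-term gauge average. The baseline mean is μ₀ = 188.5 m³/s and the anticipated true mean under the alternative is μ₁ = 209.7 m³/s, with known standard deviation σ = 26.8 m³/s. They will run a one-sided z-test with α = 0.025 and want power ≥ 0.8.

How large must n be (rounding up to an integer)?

n = 13

Standardized effect: d = |μ₁ − μ₀| / σ = |209.7 − 188.5| / 26.8 = 0.7910
Set Φ(δ − 1.960) = 0.8; then δ − 1.960 = Φ⁻¹(0.8) = 0.842, giving δ = 2.802.
δ = d·√n ⇒ n = (δ/d)² = (2.802 / 0.7910)² = 12.54.
Rounding up, n = 13.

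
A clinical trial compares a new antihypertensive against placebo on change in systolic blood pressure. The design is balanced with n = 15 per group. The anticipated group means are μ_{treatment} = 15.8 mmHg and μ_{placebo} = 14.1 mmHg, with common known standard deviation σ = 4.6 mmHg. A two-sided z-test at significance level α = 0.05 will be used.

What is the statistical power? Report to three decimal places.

Power ≈ 0.173

Standardized effect: d = |μ_{treatment} − μ_{placebo}| / σ = |15.8 − 14.1| / 4.6 = 0.3696
Noncentrality parameter: δ = d·√(n/2) = 0.3696 × √(15/2) = 1.0121
Critical value for a two-sided test at α = 0.05: z_{α/2} = 1.960.
Power = Φ(δ − 1.960) + Φ(−δ − 1.960) = Φ(-0.948) + Φ(-2.972) = 0.1716 + 0.0015 = 0.1731.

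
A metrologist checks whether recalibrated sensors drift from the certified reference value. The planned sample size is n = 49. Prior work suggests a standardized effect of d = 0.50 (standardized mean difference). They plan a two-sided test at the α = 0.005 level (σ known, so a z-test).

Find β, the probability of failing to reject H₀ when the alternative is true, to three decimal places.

Noncentrality parameter: δ = d·√n = 0.50 × √49 = 3.5000
Critical value for a two-sided test at α = 0.005: z_{α/2} = 2.807.
Power = Φ(δ − 2.807) + Φ(−δ − 2.807) = Φ(0.693) + Φ(-6.307) = 0.7558 + 0.0000 = 0.7558.
Type II error: β = 1 − power = 1 − 0.7558 = 0.2442.

β ≈ 0.244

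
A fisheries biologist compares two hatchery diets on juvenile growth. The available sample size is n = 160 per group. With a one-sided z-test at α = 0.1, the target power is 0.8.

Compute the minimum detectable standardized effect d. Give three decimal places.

d ≈ 0.237

Need Φ(δ − 1.282) = 0.8, so δ = 1.282 + 0.842 = 2.123.
δ = d·√(n/2) ⇒ d = δ/√(n/2) = 2.123/√(160/2) = 0.2374.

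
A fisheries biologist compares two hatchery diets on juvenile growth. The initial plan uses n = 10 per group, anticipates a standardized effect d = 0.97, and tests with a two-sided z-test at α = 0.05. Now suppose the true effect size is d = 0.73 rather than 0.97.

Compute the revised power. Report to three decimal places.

Power ≈ 0.372

With d = 0.73: δ = d·√(n/2) = 0.73 × √(10/2) = 1.6323. Critical value z_{0.025} = 1.960.
Revised power = Φ(δ − 1.960) + Φ(−δ − 1.960) = Φ(-0.328) + Φ(-3.592) = 0.3716 + 0.0002 = 0.3718.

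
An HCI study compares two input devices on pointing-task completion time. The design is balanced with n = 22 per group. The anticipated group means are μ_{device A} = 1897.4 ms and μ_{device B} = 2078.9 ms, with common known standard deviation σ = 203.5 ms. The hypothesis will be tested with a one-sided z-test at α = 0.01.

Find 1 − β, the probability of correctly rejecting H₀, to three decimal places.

Power ≈ 0.736

Standardized effect: d = |μ_{device A} − μ_{device B}| / σ = |1897.4 − 2078.9| / 203.5 = 0.8919
Noncentrality parameter: δ = d·√(n/2) = 0.8919 × √(22/2) = 2.9581
Critical value for a one-sided test at α = 0.01: z_α = 2.326.
Power = P(Z > 2.326 − δ) = Φ(0.632) = 0.7362.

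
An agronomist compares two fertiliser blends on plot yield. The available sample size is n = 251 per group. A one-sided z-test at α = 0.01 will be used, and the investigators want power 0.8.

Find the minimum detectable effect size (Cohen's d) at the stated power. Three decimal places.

d ≈ 0.283

Need Φ(δ − 2.326) = 0.8, so δ = 2.326 + 0.842 = 3.168.
δ = d·√(n/2) ⇒ d = δ/√(n/2) = 3.168/√(251/2) = 0.2828.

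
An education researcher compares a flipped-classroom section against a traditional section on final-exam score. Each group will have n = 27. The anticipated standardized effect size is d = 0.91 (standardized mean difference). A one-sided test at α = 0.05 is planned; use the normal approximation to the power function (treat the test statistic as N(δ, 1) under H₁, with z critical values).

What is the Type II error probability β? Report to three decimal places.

Noncentrality parameter: δ = d·√(n/2) = 0.91 × √(27/2) = 3.3436
One-sided α = 0.05 → critical value z_{0.05} = 1.645.
Power = P(Z > 1.645 − δ) = Φ(1.699) = 0.9553.
Type II error: β = 1 − power = 1 − 0.9553 = 0.0447.

β ≈ 0.045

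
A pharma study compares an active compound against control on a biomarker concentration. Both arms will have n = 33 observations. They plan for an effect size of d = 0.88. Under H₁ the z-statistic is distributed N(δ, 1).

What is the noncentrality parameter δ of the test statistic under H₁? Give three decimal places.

δ ≈ 3.575

δ = d·√(n/2) = 0.88 × √(33/2) = 3.5746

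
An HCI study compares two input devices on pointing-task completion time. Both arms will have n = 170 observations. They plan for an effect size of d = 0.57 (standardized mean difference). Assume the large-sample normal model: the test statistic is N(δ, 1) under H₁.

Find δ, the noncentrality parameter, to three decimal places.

δ ≈ 5.255

The noncentrality parameter scales effect size by the design's sample-size factor: δ = d·√(n/2) = 0.57 × √(170/2) = 5.2551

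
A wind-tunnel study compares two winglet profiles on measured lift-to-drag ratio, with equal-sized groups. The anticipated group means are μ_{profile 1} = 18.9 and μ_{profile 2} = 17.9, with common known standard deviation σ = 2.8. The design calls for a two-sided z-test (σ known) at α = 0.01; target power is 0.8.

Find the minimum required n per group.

n = 184 per group

Standardized effect: d = |μ_{profile 1} − μ_{profile 2}| / σ = |18.9 − 17.9| / 2.8 = 0.3571
For power 0.8 need Φ(δ − z_{0.005}) = 0.8, so δ = z_{0.005} + z_{0.20} = 2.576 + 0.842 = 3.417.
(For δ > 0 the lower-tail rejection region contributes negligibly to power, so the one-term inversion is standard.)
δ = d·√(n/2) ⇒ n = 2(δ/d)² = 2 × (3.417 / 0.3571)² = 183.13.
Rounding up, n = 184 per group.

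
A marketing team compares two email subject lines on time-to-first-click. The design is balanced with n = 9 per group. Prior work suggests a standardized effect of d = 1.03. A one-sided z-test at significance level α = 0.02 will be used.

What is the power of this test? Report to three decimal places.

Power ≈ 0.552

Noncentrality parameter: δ = d·√(n/2) = 1.03 × √(9/2) = 2.1850
Critical value for a one-sided test at α = 0.02: z_α = 2.054.
Power = Φ(δ − 2.054) = Φ(0.131) = 0.5522.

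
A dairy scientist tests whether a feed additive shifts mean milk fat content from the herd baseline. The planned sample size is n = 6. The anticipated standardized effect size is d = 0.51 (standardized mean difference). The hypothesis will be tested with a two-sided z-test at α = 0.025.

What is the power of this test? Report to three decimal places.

Noncentrality parameter: δ = d·√n = 0.51 × √6 = 1.2492
Two-sided α = 0.025 → critical value z_{0.0125} = 2.241.
Power = Φ(δ − 2.241) + Φ(−δ − 2.241) = Φ(-0.992) + Φ(-3.491) = 0.1606 + 0.0002 = 0.1608.

Power ≈ 0.161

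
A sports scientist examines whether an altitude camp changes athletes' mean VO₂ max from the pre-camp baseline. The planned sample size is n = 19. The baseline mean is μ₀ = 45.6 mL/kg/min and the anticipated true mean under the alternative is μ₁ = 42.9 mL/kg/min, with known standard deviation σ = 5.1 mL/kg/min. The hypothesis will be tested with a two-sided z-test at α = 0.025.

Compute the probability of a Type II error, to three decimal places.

β ≈ 0.474

Standardized effect: d = |μ₁ − μ₀| / σ = |42.9 − 45.6| / 5.1 = 0.5294
Noncentrality parameter: δ = d·√n = 0.5294 × √19 = 2.3077
Critical value for a two-sided test at α = 0.025: z_{α/2} = 2.241.
Power = Φ(δ − 2.241) + Φ(−δ − 2.241) = Φ(0.066) + Φ(-4.549) = 0.5264 + 0.0000 = 0.5264.
Type II error: β = 1 − power = 1 − 0.5264 = 0.4736.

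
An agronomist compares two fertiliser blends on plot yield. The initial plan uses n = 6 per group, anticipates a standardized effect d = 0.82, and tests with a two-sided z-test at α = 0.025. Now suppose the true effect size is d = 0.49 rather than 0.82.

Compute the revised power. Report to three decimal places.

Power ≈ 0.083

With d = 0.49: δ = d·√(n/2) = 0.49 × √(6/2) = 0.8487. Critical value z_{0.0125} = 2.241.
Revised power = Φ(δ − 2.241) + Φ(−δ − 2.241) = Φ(-1.393) + Φ(-3.090) = 0.0819 + 0.0010 = 0.0829.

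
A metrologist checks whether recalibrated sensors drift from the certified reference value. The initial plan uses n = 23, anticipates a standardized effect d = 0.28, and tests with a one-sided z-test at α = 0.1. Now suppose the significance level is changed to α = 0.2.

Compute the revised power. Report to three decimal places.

Power ≈ 0.692

δ = d·√n = 0.28 × √23 = 1.3428 (unchanged). New critical value: z_{0.2} = 0.842.
Revised power = P(Z > 0.842 − δ) = Φ(0.501) = 0.6919.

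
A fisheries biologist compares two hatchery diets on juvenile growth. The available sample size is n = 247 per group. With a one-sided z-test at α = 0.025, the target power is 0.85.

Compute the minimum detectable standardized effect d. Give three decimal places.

Need Φ(δ − 1.960) = 0.85, so δ = 1.960 + 1.036 = 2.996.
δ = d·√(n/2) ⇒ d = δ/√(n/2) = 2.996/√(247/2) = 0.2696.

d ≈ 0.270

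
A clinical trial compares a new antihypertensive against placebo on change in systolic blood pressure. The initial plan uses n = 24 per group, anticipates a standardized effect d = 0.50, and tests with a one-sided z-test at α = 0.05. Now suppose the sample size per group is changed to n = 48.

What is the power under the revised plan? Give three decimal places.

With n = 48 per group: δ = d·√(n/2) = 0.50 × √(48/2) = 2.4495. Critical value z_{0.05} = 1.645.
Revised power = P(Z > 1.645 − δ) = Φ(0.805) = 0.7895.

Power ≈ 0.789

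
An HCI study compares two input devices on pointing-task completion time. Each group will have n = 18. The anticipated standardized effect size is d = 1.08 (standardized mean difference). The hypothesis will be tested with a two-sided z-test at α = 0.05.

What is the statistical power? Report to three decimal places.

Noncentrality parameter: δ = d·√(n/2) = 1.08 × √(18/2) = 3.2400
Critical value for a two-sided test at α = 0.05: z_{α/2} = 1.960.
Power = Φ(δ − 1.960) + Φ(−δ − 1.960) = Φ(1.280) + Φ(-5.200) = 0.8997 + 0.0000 = 0.8997.

Power ≈ 0.900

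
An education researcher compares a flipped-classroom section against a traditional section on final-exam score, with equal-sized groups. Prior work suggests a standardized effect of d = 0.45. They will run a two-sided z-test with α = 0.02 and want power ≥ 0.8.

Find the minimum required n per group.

For power 0.8 need Φ(δ − z_{0.01}) = 0.8, so δ = z_{0.01} + z_{0.20} = 2.326 + 0.842 = 3.168.
(Ignoring the negligible lower-tail rejection probability gives the usual closed-form inversion.)
δ = d·√(n/2) ⇒ n = 2(δ/d)² = 2 × (3.168 / 0.45)² = 99.12.
Rounding up, n = 100 per group.

n = 100 per group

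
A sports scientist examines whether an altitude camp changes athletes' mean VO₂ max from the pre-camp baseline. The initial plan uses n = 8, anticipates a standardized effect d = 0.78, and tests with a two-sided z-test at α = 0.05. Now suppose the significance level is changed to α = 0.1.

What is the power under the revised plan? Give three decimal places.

Power ≈ 0.713

δ = d·√n = 0.78 × √8 = 2.2062 (unchanged). New critical value: z_{0.05} = 1.645.
Revised power = Φ(δ − 1.645) + Φ(−δ − 1.645) = Φ(0.561) + Φ(-3.851) = 0.7127 + 0.0001 = 0.7128.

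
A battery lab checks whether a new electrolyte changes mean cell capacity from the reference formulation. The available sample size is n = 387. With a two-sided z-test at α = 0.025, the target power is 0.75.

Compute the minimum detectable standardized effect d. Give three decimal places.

d ≈ 0.148

Need Φ(δ − 2.241) = 0.75, so δ = 2.241 + 0.674 = 2.916.
(The second rejection-region term Φ(−δ − z_{α/2}) is negligible and dropped.)
δ = d·√n ⇒ d = δ/√n = 2.916/√387 = 0.1482.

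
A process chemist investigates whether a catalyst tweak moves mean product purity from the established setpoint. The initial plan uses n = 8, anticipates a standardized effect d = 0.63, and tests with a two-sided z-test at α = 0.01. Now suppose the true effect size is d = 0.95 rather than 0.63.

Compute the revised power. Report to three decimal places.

Power ≈ 0.544

With d = 0.95: δ = d·√n = 0.95 × √8 = 2.6870. Critical value z_{0.005} = 2.576.
Revised power = Φ(δ − 2.576) + Φ(−δ − 2.576) = Φ(0.111) + Φ(-5.263) = 0.5443 + 0.0000 = 0.5443.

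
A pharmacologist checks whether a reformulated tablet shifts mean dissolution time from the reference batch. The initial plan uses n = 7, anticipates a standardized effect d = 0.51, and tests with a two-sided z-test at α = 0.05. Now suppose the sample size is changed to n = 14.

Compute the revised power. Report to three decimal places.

With n = 14: δ = d·√n = 0.51 × √14 = 1.9082. Critical value z_{0.025} = 1.960.
Revised power = Φ(δ − 1.960) + Φ(−δ − 1.960) = Φ(-0.052) + Φ(-3.868) = 0.4794 + 0.0001 = 0.4794.

Power ≈ 0.479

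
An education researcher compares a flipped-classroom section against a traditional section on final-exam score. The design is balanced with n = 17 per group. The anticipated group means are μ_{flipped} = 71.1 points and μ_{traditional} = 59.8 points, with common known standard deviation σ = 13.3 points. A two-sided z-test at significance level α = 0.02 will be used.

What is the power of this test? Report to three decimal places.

Standardized effect: d = |μ_{flipped} − μ_{traditional}| / σ = |71.1 − 59.8| / 13.3 = 0.8496
Noncentrality parameter: δ = d·√(n/2) = 0.8496 × √(17/2) = 2.4771
Two-sided α = 0.02 → critical value z_{0.01} = 2.326.
Power = Φ(δ − 2.326) + Φ(−δ − 2.326) = Φ(0.151) + Φ(-4.803) = 0.5599 + 0.0000 = 0.5599.

Power ≈ 0.560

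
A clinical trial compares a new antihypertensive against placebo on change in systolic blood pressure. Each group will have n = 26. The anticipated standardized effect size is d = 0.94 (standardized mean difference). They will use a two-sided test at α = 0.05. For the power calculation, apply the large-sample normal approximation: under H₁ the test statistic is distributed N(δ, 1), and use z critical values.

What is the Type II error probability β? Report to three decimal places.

Noncentrality parameter: δ = d·√(n/2) = 0.94 × √(26/2) = 3.3892
Critical value for a two-sided test at α = 0.05: z_{α/2} = 1.960.
Power = Φ(δ − 1.960) + Φ(−δ − 1.960) = Φ(1.429) + Φ(-5.349) = 0.9235 + 0.0000 = 0.9235.
Type II error: β = 1 − power = 1 − 0.9235 = 0.0765.

β ≈ 0.076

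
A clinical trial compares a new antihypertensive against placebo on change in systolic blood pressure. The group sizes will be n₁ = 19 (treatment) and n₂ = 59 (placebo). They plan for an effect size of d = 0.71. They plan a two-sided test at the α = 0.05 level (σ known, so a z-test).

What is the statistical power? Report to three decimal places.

Power ≈ 0.768

Noncentrality parameter: δ = d / √(1/n₁ + 1/n₂) = 0.71 / √(1/19 + 1/59) = 2.6916
Two-sided α = 0.05 → critical value z_{0.025} = 1.960.
Power = Φ(δ − 1.960) + Φ(−δ − 1.960) = Φ(0.732) + Φ(-4.652) = 0.7678 + 0.0000 = 0.7678.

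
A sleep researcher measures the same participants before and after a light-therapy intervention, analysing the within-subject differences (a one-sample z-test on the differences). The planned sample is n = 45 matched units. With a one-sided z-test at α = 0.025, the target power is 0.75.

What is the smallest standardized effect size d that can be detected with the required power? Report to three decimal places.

Required noncentrality: δ = z_{0.025} + z_{0.25} = 1.960 + 0.674 = 2.634.
δ = d·√n ⇒ d = δ/√n = 2.634/√45 = 0.3927.

d ≈ 0.393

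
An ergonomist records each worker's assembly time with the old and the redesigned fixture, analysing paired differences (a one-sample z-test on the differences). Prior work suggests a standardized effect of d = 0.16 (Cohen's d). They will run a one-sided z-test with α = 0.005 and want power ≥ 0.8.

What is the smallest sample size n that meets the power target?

Set Φ(δ − 2.576) = 0.8; then δ − 2.576 = Φ⁻¹(0.8) = 0.842, giving δ = 3.417.
δ = d·√n ⇒ n = (δ/d)² = (3.417 / 0.16)² = 456.21.
Round up to the next whole unit.

n = 457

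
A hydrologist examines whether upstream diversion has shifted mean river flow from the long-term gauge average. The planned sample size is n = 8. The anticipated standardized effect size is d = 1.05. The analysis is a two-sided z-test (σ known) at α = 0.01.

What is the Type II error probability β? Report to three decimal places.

β ≈ 0.347

Noncentrality parameter: δ = d·√n = 1.05 × √8 = 2.9698
Critical value for a two-sided test at α = 0.01: z_{α/2} = 2.576.
Power = Φ(δ − 2.576) + Φ(−δ − 2.576) = Φ(0.394) + Φ(-5.546) = 0.6532 + 0.0000 = 0.6532.
Type II error: β = 1 − power = 1 − 0.6532 = 0.3468.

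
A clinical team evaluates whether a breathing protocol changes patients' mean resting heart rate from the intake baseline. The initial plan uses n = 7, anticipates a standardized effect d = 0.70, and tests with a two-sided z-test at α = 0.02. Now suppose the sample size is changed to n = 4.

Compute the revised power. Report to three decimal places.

Power ≈ 0.177

With n = 4: δ = d·√n = 0.70 × √4 = 1.4000. Critical value z_{0.01} = 2.326.
Revised power = Φ(δ − 2.326) + Φ(−δ − 2.326) = Φ(-0.926) + Φ(-3.726) = 0.1771 + 0.0001 = 0.1772.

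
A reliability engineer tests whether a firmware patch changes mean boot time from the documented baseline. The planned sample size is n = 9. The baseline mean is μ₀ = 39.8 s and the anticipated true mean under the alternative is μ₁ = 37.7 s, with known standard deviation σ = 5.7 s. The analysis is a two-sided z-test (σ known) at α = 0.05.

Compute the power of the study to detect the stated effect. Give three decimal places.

Power ≈ 0.197

Standardized effect: d = |μ₁ − μ₀| / σ = |37.7 − 39.8| / 5.7 = 0.3684
Noncentrality parameter: δ = d·√n = 0.3684 × √9 = 1.1053
Critical value for a two-sided test at α = 0.05: z_{α/2} = 1.960.
Power = Φ(δ − 1.960) + Φ(−δ − 1.960) = Φ(-0.855) + Φ(-3.065) = 0.1964 + 0.0011 = 0.1974.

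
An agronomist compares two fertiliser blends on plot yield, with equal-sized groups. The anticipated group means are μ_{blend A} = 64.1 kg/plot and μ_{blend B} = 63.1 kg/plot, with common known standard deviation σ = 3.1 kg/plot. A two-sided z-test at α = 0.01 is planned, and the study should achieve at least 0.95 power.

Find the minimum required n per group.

Standardized effect: d = |μ_{blend A} − μ_{blend B}| / σ = |64.1 − 63.1| / 3.1 = 0.3226
Set Φ(δ − 2.576) = 0.95; then δ − 2.576 = Φ⁻¹(0.95) = 1.645, giving δ = 4.221.
(The Φ(−δ − z_{α/2}) term is vanishingly small for δ > 0 and is dropped in the standard sample-size formula.)
δ = d·√(n/2) ⇒ n = 2(δ/d)² = 2 × (4.221 / 0.3226)² = 342.39.
Rounding up, n = 343 per group.

n = 343 per group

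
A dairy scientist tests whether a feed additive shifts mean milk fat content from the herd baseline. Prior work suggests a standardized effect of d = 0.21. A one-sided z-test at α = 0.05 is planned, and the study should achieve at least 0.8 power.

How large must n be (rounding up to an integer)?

n = 141

Set Φ(δ − 1.645) = 0.8; then δ − 1.645 = Φ⁻¹(0.8) = 0.842, giving δ = 2.486.
δ = d·√n ⇒ n = (δ/d)² = (2.486 / 0.21)² = 140.19.
Round up to the next whole unit.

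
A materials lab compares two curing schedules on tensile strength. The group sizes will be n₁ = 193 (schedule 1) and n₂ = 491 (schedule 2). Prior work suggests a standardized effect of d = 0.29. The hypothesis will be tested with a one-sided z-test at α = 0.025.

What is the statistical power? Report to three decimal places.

Power ≈ 0.927

Noncentrality parameter: δ = d / √(1/n₁ + 1/n₂) = 0.29 / √(1/193 + 1/491) = 3.4134
Critical value for a one-sided test at α = 0.025: z_α = 1.960.
Power = Φ(δ − 1.960) = Φ(1.453) = 0.9270.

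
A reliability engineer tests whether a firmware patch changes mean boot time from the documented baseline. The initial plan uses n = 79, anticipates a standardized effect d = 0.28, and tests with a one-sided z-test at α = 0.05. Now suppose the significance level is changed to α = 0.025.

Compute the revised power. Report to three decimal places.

δ = d·√n = 0.28 × √79 = 2.4887 (unchanged). New critical value: z_{0.025} = 1.960.
Revised power = P(Z > 1.960 − δ) = Φ(0.529) = 0.7015.

Power ≈ 0.702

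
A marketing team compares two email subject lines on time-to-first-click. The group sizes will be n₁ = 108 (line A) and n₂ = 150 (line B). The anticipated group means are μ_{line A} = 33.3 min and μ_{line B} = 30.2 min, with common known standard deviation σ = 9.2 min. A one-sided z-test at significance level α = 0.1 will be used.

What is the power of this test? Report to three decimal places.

Power ≈ 0.918

Standardized effect: d = |μ_{line A} − μ_{line B}| / σ = |33.3 − 30.2| / 9.2 = 0.3370
Noncentrality parameter: δ = d / √(1/n₁ + 1/n₂) = 0.3370 / √(1/108 + 1/150) = 2.6701
Critical value for a one-sided test at α = 0.1: z_α = 1.282.
Power = Φ(δ − 1.282) = Φ(1.389) = 0.9175.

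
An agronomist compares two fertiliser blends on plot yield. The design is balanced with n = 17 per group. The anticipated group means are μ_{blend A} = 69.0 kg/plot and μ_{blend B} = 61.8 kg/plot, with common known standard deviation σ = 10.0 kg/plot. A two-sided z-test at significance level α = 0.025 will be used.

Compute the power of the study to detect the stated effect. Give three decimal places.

Power ≈ 0.443

Standardized effect: d = |μ_{blend A} − μ_{blend B}| / σ = |69.0 − 61.8| / 10.0 = 0.7200
Noncentrality parameter: δ = d·√(n/2) = 0.7200 × √(17/2) = 2.0991
Two-sided α = 0.025 → critical value z_{0.0125} = 2.241.
Power = Φ(δ − 2.241) + Φ(−δ − 2.241) = Φ(-0.142) + Φ(-4.341) = 0.4434 + 0.0000 = 0.4434.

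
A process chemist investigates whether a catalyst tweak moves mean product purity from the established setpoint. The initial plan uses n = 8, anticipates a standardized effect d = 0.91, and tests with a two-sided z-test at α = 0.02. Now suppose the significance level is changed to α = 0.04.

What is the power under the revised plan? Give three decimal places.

Power ≈ 0.699

δ = d·√n = 0.91 × √8 = 2.5739 (unchanged). New critical value: z_{0.02} = 2.054.
Revised power = Φ(δ − 2.054) + Φ(−δ − 2.054) = Φ(0.520) + Φ(-4.628) = 0.6985 + 0.0000 = 0.6985.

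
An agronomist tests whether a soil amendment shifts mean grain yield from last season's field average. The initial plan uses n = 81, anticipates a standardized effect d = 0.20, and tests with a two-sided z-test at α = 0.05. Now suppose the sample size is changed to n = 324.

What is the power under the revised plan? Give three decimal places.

With n = 324: δ = d·√n = 0.20 × √324 = 3.6000. Critical value z_{0.025} = 1.960.
Revised power = Φ(δ − 1.960) + Φ(−δ − 1.960) = Φ(1.640) + Φ(-5.560) = 0.9495 + 0.0000 = 0.9495.

Power ≈ 0.950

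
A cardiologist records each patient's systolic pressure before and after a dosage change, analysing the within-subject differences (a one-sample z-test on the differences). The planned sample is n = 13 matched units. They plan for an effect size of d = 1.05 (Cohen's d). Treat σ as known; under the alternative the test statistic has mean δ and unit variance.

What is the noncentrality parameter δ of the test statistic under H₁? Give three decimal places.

δ = d·√n = 1.05 × √13 = 3.7858

δ ≈ 3.786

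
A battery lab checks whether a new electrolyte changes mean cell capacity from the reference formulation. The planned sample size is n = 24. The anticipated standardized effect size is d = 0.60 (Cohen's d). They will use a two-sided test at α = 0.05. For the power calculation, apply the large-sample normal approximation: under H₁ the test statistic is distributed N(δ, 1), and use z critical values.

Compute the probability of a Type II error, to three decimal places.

β ≈ 0.164

Noncentrality parameter: δ = d·√n = 0.60 × √24 = 2.9394
Critical value for a two-sided test at α = 0.05: z_{α/2} = 1.960.
Power = Φ(δ − 1.960) + Φ(−δ − 1.960) = Φ(0.979) + Φ(-4.899) = 0.8363 + 0.0000 = 0.8363.
Type II error: β = 1 − power = 1 − 0.8363 = 0.1637.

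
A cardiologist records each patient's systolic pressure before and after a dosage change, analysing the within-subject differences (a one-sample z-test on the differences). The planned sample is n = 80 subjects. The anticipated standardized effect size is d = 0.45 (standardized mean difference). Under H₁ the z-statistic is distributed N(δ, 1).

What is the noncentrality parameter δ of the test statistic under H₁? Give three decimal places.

The noncentrality parameter scales effect size by the design's sample-size factor: δ = d·√n = 0.45 × √80 = 4.0249

δ ≈ 4.025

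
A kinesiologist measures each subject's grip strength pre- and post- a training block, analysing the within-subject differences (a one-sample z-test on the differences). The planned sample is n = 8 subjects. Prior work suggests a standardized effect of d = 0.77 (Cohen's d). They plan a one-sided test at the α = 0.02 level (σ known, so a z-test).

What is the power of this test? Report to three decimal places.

Power ≈ 0.549

Noncentrality parameter: δ = d·√n = 0.77 × √8 = 2.1779
One-sided α = 0.02 → critical value z_{0.02} = 2.054.
Power = Φ(δ − 2.054) = Φ(0.124) = 0.5494.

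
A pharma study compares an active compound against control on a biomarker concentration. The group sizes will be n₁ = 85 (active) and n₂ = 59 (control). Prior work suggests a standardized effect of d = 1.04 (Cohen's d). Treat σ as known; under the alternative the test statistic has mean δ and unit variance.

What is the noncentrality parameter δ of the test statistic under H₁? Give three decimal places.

δ ≈ 6.137

The noncentrality parameter scales effect size by the design's sample-size factor: δ = d / √(1/n₁ + 1/n₂) = 1.04 / √(1/85 + 1/59) = 6.1374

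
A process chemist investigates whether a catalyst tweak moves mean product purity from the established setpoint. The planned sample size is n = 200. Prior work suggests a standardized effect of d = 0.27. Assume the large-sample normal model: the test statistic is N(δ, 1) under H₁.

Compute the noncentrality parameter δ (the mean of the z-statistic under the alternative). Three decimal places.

δ = d·√n = 0.27 × √200 = 3.8184

δ ≈ 3.818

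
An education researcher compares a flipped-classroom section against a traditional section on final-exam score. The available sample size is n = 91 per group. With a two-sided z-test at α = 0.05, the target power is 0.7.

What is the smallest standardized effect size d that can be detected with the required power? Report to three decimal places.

d ≈ 0.368

Need Φ(δ − 1.960) = 0.7, so δ = 1.960 + 0.524 = 2.484.
(The second rejection-region term Φ(−δ − z_{α/2}) is negligible and dropped.)
δ = d·√(n/2) ⇒ d = δ/√(n/2) = 2.484/√(91/2) = 0.3683.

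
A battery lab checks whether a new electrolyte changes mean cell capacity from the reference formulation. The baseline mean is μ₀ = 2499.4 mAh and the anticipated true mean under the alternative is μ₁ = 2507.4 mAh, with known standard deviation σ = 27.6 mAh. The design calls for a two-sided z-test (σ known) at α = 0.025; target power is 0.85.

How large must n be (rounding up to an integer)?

n = 128

Standardized effect: d = |μ₁ − μ₀| / σ = |2507.4 − 2499.4| / 27.6 = 0.2899
Set Φ(δ − 2.241) = 0.85; then δ − 2.241 = Φ⁻¹(0.85) = 1.036, giving δ = 3.278.
(The Φ(−δ − z_{α/2}) term is vanishingly small for δ > 0 and is dropped in the standard sample-size formula.)
δ = d·√n ⇒ n = (δ/d)² = (3.278 / 0.2899)² = 127.88.
Round up to the next whole unit.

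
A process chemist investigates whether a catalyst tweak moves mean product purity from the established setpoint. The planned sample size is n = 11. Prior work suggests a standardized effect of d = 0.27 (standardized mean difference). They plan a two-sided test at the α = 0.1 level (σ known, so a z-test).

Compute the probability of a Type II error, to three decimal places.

β ≈ 0.768

Noncentrality parameter: δ = d·√n = 0.27 × √11 = 0.8955
Two-sided α = 0.1 → critical value z_{0.05} = 1.645.
Power = Φ(δ − 1.645) + Φ(−δ − 1.645) = Φ(-0.749) + Φ(-2.540) = 0.2268 + 0.0055 = 0.2324.
Type II error: β = 1 − power = 1 − 0.2324 = 0.7676.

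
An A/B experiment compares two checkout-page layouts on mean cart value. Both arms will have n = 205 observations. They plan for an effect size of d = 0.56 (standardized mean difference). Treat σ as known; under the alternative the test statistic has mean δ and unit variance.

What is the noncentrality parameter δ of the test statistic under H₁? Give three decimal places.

The noncentrality parameter scales effect size by the design's sample-size factor: δ = d·√(n/2) = 0.56 × √(205/2) = 5.6696

δ ≈ 5.670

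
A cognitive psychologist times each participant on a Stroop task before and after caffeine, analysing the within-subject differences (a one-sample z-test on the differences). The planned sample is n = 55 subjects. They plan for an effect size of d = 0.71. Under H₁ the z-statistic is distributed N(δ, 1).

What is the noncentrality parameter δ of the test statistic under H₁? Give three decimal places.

δ = d·√n = 0.71 × √55 = 5.2655

δ ≈ 5.266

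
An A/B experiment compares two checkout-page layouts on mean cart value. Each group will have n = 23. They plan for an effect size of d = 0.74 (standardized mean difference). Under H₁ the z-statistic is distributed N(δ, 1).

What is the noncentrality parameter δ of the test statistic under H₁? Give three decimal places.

δ ≈ 2.509

δ = d·√(n/2) = 0.74 × √(23/2) = 2.5095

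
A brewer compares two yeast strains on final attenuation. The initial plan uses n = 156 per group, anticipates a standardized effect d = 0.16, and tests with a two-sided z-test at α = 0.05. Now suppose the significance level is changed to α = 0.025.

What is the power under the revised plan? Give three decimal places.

Power ≈ 0.204

δ = d·√(n/2) = 0.16 × √(156/2) = 1.4131 (unchanged). New critical value: z_{0.0125} = 2.241.
Revised power = Φ(δ − 2.241) + Φ(−δ − 2.241) = Φ(-0.828) + Φ(-3.654) = 0.2037 + 0.0001 = 0.2039.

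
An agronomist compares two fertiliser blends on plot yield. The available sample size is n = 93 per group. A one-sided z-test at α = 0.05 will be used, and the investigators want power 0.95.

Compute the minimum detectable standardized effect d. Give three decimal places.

d ≈ 0.482

Required noncentrality: δ = z_{0.05} + z_{0.05} = 1.645 + 1.645 = 3.290.
δ = d·√(n/2) ⇒ d = δ/√(n/2) = 3.290/√(93/2) = 0.4824.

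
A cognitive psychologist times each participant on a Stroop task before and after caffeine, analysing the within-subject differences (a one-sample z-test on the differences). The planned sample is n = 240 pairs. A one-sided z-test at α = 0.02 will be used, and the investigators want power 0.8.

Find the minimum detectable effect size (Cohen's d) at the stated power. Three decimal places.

d ≈ 0.187

Need Φ(δ − 2.054) = 0.8, so δ = 2.054 + 0.842 = 2.895.
δ = d·√n ⇒ d = δ/√n = 2.895/√240 = 0.1869.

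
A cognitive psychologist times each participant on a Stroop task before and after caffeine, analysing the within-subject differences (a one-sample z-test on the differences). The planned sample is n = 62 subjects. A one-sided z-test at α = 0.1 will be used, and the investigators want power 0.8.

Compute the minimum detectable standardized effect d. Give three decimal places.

Required noncentrality: δ = z_{0.1} + z_{0.20} = 1.282 + 0.842 = 2.123.
δ = d·√n ⇒ d = δ/√n = 2.123/√62 = 0.2696.

d ≈ 0.270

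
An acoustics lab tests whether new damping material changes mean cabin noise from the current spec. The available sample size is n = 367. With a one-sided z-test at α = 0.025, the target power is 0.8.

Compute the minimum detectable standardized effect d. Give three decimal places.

Need Φ(δ − 1.960) = 0.8, so δ = 1.960 + 0.842 = 2.802.
δ = d·√n ⇒ d = δ/√n = 2.802/√367 = 0.1462.

d ≈ 0.146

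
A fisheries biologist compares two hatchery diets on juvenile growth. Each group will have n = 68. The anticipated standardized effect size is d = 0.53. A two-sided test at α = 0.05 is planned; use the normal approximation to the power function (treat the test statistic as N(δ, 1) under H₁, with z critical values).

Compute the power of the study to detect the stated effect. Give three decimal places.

Noncentrality parameter: δ = d·√(n/2) = 0.53 × √(68/2) = 3.0904
Critical value for a two-sided test at α = 0.05: z_{α/2} = 1.960.
Power = Φ(δ − 1.960) + Φ(−δ − 1.960) = Φ(1.130) + Φ(-5.050) = 0.8709 + 0.0000 = 0.8709.

Power ≈ 0.871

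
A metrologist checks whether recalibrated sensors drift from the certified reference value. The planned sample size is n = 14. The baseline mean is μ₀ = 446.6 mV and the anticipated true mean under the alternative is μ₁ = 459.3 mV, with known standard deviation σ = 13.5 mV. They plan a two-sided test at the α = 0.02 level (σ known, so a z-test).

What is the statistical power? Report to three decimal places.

Standardized effect: d = |μ₁ − μ₀| / σ = |459.3 − 446.6| / 13.5 = 0.9407
Noncentrality parameter: δ = d·√n = 0.9407 × √14 = 3.5199
Critical value for a two-sided test at α = 0.02: z_{α/2} = 2.326.
Power = Φ(δ − 2.326) + Φ(−δ − 2.326) = Φ(1.194) + Φ(-5.846) = 0.8837 + 0.0000 = 0.8837.

Power ≈ 0.884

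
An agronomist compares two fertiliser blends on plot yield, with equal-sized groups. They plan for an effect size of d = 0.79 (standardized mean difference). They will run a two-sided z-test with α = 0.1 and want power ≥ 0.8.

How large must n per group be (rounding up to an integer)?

n = 20 per group

For power 0.8 need Φ(δ − z_{0.05}) = 0.8, so δ = z_{0.05} + z_{0.20} = 1.645 + 0.842 = 2.486.
(Ignoring the negligible lower-tail rejection probability gives the usual closed-form inversion.)
δ = d·√(n/2) ⇒ n = 2(δ/d)² = 2 × (2.486 / 0.79)² = 19.81.
Rounding up, n = 20 per group.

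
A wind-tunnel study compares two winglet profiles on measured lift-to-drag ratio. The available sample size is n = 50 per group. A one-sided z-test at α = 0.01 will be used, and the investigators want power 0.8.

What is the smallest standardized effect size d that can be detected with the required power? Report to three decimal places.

Required noncentrality: δ = z_{0.01} + z_{0.20} = 2.326 + 0.842 = 3.168.
δ = d·√(n/2) ⇒ d = δ/√(n/2) = 3.168/√(50/2) = 0.6336.

d ≈ 0.634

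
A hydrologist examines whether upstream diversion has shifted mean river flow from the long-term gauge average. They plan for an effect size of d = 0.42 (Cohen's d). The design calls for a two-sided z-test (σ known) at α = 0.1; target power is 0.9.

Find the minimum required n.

For power 0.9 need Φ(δ − z_{0.05}) = 0.9, so δ = z_{0.05} + z_{0.10} = 1.645 + 1.282 = 2.926.
(Ignoring the negligible lower-tail rejection probability gives the usual closed-form inversion.)
δ = d·√n ⇒ n = (δ/d)² = (2.926 / 0.42)² = 48.55.
Rounding up, n = 49.

n = 49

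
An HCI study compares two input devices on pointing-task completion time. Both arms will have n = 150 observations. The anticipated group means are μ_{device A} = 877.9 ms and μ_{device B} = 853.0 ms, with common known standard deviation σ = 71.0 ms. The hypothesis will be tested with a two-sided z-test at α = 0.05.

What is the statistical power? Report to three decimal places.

Power ≈ 0.859

Standardized effect: d = |μ_{device A} − μ_{device B}| / σ = |877.9 − 853.0| / 71.0 = 0.3507
Noncentrality parameter: δ = d·√(n/2) = 0.3507 × √(150/2) = 3.0372
Two-sided α = 0.05 → critical value z_{0.025} = 1.960.
Power = Φ(δ − 1.960) + Φ(−δ − 1.960) = Φ(1.077) + Φ(-4.997) = 0.8593 + 0.0000 = 0.8593.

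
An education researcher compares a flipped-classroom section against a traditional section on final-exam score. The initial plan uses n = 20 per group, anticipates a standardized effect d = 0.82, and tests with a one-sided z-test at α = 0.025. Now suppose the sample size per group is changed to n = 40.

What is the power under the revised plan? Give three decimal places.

Power ≈ 0.956

With n = 40 per group: δ = d·√(n/2) = 0.82 × √(40/2) = 3.6672. Critical value z_{0.025} = 1.960.
Revised power = P(Z > 1.960 − δ) = Φ(1.707) = 0.9561.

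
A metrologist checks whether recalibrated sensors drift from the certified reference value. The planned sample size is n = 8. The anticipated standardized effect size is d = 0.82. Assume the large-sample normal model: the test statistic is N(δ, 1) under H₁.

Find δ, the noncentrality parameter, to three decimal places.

δ ≈ 2.319

The noncentrality parameter scales effect size by the design's sample-size factor: δ = d·√n = 0.82 × √8 = 2.3193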